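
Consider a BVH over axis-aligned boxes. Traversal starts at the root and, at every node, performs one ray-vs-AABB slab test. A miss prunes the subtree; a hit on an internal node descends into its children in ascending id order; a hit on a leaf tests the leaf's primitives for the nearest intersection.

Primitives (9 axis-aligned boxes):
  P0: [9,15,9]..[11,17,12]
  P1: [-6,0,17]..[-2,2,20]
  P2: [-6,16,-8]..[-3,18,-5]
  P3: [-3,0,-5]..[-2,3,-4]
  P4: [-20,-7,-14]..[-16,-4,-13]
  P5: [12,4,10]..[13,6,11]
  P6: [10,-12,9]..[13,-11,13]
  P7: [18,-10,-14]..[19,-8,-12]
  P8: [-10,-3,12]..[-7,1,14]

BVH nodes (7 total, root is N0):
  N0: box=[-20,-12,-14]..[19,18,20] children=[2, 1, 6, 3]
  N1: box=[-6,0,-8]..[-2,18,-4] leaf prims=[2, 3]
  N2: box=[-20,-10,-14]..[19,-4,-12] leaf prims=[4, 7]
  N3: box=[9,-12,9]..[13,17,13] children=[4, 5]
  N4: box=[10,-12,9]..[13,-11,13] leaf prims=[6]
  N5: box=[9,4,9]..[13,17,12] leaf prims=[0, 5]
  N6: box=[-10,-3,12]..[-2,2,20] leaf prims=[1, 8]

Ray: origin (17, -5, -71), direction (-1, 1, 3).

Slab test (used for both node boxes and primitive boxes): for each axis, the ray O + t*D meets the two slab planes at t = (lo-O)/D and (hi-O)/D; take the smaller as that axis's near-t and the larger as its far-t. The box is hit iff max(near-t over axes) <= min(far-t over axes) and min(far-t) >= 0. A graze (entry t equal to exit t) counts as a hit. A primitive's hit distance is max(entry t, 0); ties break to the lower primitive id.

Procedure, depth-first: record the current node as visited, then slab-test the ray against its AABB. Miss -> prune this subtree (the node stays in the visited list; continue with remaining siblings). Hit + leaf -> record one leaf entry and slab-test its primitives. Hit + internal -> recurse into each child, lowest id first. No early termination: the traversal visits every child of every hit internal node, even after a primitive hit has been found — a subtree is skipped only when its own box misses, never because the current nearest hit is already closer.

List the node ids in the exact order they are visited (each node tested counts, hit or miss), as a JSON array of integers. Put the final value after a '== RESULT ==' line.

Walk:
N0 x:[-2,37] y:[-7,23] z:[19,91/3] -> hit [19,23], descend [1, 2, 3, 6]
  N1 x:[19,23] y:[5,23] z:[21,67/3] -> hit [21,67/3] leaf, test {P2@t=21, P3(miss)}
  N2 x:[-2,37] y:[-5,1] z:[19,59/3] -> miss, prune
  N3 x:[4,8] y:[-7,22] z:[80/3,28] -> miss, prune
  N6 x:[19,27] y:[2,7] z:[83/3,91/3] -> miss, prune

Visited [0, 1, 2, 3, 6]. Tests: 5 box, 1 leaf. Nearest: P2.

== RESULT ==
[0, 1, 2, 3, 6]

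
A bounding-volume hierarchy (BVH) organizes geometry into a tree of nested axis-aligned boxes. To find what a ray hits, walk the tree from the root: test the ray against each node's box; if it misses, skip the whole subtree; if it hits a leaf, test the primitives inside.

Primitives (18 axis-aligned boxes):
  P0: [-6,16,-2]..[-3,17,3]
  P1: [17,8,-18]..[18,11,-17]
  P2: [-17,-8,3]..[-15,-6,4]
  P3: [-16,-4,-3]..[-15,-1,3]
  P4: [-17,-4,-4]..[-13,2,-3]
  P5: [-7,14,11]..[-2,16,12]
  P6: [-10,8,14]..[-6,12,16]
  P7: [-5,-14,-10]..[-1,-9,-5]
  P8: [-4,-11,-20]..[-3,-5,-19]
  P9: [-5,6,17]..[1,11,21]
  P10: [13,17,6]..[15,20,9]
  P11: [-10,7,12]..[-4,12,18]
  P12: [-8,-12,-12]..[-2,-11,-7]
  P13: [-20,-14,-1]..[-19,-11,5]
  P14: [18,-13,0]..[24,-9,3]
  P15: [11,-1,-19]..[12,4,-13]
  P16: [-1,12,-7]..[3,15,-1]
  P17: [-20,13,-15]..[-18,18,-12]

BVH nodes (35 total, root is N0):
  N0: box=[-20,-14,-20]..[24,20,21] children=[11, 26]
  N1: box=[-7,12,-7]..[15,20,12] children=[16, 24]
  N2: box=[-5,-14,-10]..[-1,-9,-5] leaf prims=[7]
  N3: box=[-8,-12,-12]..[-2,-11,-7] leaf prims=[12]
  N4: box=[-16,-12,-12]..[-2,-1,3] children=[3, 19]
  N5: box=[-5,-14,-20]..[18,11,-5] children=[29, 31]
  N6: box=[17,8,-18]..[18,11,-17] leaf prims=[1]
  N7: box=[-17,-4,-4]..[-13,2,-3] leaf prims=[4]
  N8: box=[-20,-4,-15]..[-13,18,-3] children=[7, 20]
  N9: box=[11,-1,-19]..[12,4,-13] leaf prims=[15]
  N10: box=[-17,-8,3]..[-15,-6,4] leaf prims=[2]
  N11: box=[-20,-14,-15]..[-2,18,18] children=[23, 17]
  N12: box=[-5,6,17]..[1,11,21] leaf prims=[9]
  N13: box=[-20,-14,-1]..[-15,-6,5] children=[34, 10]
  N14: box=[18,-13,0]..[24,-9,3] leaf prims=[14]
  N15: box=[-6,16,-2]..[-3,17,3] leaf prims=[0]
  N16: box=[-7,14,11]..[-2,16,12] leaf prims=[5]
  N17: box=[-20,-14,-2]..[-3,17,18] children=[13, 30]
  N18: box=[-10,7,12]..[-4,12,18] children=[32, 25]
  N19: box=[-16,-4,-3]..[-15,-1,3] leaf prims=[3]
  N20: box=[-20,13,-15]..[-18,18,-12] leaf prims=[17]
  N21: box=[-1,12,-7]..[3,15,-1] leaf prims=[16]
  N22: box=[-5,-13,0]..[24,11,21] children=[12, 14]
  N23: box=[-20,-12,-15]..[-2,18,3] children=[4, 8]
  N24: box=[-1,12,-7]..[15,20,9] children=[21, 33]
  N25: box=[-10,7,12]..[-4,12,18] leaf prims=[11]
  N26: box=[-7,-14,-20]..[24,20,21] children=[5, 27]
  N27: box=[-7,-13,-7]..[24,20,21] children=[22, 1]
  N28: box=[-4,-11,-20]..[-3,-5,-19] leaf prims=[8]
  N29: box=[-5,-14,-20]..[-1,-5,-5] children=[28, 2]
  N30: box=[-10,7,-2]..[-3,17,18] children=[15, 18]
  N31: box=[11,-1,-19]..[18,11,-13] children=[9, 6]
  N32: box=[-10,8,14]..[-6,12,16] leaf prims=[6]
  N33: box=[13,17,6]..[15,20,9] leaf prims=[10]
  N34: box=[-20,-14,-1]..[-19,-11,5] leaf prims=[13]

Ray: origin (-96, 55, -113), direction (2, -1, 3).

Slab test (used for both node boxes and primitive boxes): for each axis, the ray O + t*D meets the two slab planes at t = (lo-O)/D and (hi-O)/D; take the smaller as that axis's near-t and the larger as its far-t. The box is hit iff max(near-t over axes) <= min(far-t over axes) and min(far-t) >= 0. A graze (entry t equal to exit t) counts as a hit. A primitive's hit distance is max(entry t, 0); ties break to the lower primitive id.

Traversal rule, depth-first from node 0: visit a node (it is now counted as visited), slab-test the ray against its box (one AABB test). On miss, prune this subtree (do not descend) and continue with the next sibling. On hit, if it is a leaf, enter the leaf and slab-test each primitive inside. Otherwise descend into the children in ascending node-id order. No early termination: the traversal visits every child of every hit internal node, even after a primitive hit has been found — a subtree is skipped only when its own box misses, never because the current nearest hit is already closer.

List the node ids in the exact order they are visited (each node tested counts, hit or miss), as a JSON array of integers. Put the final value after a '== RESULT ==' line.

Traverse from the root:
N0 x:[38,60] y:[35,69] z:[31,134/3] -> hit [38,134/3], descend [11, 26]
  N11 x:[38,47] y:[37,69] z:[98/3,131/3] -> hit [38,131/3], descend [17, 23]
    N17 x:[38,93/2] y:[38,69] z:[37,131/3] -> hit [38,131/3], descend [13, 30]
      N13 x:[38,81/2] y:[61,69] z:[112/3,118/3] -> miss, prune
      N30 x:[43,93/2] y:[38,48] z:[37,131/3] -> hit [43,131/3], descend [15, 18]
        N15 x:[45,93/2] y:[38,39] z:[37,116/3] -> miss, prune
        N18 x:[43,46] y:[43,48] z:[125/3,131/3] -> hit [43,131/3], descend [25, 32]
          N25 x:[43,46] y:[43,48] z:[125/3,131/3] -> hit [43,131/3] leaf, test {P11@t=43}
          N32 x:[43,45] y:[43,47] z:[127/3,43] -> hit [43,43] leaf, test {P6@t=43}
    N23 x:[38,47] y:[37,67] z:[98/3,116/3] -> hit [38,116/3], descend [4, 8]
      N4 x:[40,47] y:[56,67] z:[101/3,116/3] -> miss, prune
      N8 x:[38,83/2] y:[37,59] z:[98/3,110/3] -> miss, prune
  N26 x:[89/2,60] y:[35,69] z:[31,134/3] -> hit [89/2,134/3], descend [5, 27]
    N5 x:[91/2,57] y:[44,69] z:[31,36] -> miss, prune
    N27 x:[89/2,60] y:[35,68] z:[106/3,134/3] -> hit [89/2,134/3], descend [1, 22]
      N1 x:[89/2,111/2] y:[35,43] z:[106/3,125/3] -> miss, prune
      N22 x:[91/2,60] y:[44,68] z:[113/3,134/3] -> miss, prune

Summary -> nodes [0, 11, 17, 13, 30, 15, 18, 25, 32, 23, 4, 8, 26, 5, 27, 1, 22]; box-tests=17; leaf-entries=2; first=P6

== RESULT ==
[0, 11, 17, 13, 30, 15, 18, 25, 32, 23, 4, 8, 26, 5, 27, 1, 22]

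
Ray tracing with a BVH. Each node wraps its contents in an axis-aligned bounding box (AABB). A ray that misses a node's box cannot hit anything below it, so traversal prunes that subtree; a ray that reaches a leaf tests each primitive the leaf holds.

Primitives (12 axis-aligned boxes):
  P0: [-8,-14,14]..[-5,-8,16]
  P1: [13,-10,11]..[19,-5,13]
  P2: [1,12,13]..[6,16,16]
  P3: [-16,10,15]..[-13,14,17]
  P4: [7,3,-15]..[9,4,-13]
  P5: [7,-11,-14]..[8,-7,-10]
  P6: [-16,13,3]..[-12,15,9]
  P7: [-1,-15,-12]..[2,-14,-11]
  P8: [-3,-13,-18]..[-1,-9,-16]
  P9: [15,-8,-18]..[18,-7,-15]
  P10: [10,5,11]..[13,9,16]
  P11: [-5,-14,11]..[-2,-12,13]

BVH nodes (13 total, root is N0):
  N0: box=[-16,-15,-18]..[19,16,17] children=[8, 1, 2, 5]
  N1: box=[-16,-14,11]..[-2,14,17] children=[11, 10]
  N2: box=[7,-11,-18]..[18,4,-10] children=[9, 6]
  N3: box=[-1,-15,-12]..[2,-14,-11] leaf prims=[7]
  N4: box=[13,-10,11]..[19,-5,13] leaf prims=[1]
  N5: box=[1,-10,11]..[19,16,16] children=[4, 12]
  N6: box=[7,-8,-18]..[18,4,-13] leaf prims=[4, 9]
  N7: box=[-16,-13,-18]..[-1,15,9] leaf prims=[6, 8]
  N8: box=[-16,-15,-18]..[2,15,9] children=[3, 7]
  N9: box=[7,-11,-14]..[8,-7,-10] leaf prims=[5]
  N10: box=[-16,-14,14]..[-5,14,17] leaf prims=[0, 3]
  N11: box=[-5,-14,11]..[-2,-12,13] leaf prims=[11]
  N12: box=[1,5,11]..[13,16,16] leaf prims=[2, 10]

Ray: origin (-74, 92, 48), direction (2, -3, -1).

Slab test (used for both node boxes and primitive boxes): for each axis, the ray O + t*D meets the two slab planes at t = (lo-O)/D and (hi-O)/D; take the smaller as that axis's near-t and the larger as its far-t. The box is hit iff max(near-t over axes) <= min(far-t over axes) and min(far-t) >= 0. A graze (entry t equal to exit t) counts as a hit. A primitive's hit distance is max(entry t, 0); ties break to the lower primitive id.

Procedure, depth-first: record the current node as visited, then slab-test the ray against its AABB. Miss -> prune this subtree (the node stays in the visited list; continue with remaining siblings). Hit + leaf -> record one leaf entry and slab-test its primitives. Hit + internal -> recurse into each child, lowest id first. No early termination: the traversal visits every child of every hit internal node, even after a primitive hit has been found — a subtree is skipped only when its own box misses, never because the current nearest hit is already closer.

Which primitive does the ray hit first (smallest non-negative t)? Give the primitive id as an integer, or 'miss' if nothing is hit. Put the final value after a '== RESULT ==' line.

Trace the traversal:
N0 x:[29,93/2] y:[76/3,107/3] z:[31,66] -> hit [31,107/3], descend [1, 2, 5, 8]
  N1 x:[29,36] y:[26,106/3] z:[31,37] -> hit [31,106/3], descend [10, 11]
    N10 x:[29,69/2] y:[26,106/3] z:[31,34] -> hit [31,34] leaf, test {P0@t=100/3, P3(miss)}
    N11 x:[69/2,36] y:[104/3,106/3] z:[35,37] -> hit [35,106/3] leaf, test {P11@t=35}
  N2 x:[81/2,46] y:[88/3,103/3] z:[58,66] -> miss, prune
  N5 x:[75/2,93/2] y:[76/3,34] z:[32,37] -> miss, prune
  N8 x:[29,38] y:[77/3,107/3] z:[39,66] -> miss, prune

order=[0, 1, 10, 11, 2, 5, 8]  |boxes|=7  |leaves|=2  hit=P0

== RESULT ==
0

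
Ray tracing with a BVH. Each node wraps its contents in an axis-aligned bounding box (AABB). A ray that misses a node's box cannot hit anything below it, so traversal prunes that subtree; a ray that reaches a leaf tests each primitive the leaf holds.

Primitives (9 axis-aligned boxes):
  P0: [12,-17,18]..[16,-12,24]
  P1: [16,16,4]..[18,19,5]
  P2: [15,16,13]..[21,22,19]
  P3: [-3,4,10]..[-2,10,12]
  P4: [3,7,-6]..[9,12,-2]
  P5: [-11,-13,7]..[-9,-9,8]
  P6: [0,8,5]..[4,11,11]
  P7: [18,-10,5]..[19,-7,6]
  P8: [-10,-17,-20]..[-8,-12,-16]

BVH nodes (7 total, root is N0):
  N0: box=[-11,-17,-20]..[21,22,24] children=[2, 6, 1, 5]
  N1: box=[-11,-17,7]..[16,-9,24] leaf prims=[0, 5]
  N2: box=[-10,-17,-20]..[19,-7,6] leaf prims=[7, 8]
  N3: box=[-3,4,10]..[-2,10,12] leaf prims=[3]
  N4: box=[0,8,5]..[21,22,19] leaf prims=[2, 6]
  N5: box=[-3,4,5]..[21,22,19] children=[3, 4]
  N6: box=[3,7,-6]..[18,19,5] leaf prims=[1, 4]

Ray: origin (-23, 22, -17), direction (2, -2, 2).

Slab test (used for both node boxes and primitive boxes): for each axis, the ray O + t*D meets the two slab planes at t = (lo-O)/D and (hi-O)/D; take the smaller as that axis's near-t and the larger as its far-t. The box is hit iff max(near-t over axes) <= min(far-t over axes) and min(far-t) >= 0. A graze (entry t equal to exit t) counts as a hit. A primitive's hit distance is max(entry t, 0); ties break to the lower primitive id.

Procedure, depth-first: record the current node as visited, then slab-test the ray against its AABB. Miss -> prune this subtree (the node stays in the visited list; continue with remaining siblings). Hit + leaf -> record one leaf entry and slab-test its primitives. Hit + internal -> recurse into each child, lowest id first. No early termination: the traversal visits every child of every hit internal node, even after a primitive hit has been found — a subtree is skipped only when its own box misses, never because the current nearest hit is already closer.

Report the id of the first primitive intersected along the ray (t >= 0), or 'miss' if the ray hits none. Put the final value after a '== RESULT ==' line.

Walk:
N0 x:[6,22] y:[0,39/2] z:[-3/2,41/2] -> hit [6,39/2], descend [1, 2, 5, 6]
  N1 x:[6,39/2] y:[31/2,39/2] z:[12,41/2] -> hit [31/2,39/2] leaf, test {P0@t=35/2, P5(miss)}
  N2 x:[13/2,21] y:[29/2,39/2] z:[-3/2,23/2] -> miss, prune
  N5 x:[10,22] y:[0,9] z:[11,18] -> miss, prune
  N6 x:[13,41/2] y:[3/2,15/2] z:[11/2,11] -> miss, prune

Visited [0, 1, 2, 5, 6]. Tests: 5 box, 1 leaf. Nearest: P0.

== RESULT ==
0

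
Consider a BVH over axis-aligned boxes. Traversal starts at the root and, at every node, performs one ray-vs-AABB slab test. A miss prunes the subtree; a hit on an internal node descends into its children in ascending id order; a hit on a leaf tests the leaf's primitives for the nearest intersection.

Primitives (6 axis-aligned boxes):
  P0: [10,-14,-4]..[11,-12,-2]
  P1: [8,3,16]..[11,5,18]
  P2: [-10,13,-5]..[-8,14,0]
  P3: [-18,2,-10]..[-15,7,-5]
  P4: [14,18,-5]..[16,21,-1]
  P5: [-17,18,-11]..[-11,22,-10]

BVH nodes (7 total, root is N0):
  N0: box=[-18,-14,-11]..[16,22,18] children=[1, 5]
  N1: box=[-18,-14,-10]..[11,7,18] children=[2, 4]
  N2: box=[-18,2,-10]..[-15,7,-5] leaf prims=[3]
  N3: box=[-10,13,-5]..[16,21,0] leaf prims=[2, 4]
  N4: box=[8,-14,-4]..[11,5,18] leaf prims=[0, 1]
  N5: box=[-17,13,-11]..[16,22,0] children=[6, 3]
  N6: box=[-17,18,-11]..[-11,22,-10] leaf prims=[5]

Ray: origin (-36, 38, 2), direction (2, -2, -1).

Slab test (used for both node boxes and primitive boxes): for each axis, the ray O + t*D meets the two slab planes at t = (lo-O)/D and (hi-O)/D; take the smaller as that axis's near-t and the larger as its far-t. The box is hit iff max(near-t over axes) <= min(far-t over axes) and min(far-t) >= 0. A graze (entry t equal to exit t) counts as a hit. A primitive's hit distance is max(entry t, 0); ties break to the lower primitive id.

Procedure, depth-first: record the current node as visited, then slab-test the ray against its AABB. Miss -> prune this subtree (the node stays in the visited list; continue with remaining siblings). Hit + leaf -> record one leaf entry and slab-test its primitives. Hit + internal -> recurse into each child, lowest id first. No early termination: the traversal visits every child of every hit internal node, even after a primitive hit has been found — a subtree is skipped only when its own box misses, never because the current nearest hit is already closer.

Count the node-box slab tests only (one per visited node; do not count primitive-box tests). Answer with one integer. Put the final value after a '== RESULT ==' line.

Walk:
N0 x:[9,26] y:[8,26] z:[-16,13] -> hit [9,13], descend [1, 5]
  N1 x:[9,47/2] y:[31/2,26] z:[-16,12] -> miss, prune
  N5 x:[19/2,26] y:[8,25/2] z:[2,13] -> hit [19/2,25/2], descend [3, 6]
    N3 x:[13,26] y:[17/2,25/2] z:[2,7] -> miss, prune
    N6 x:[19/2,25/2] y:[8,10] z:[12,13] -> miss, prune

order=[0, 1, 5, 3, 6]  |boxes|=5  |leaves|=0  hit=miss

== RESULT ==
5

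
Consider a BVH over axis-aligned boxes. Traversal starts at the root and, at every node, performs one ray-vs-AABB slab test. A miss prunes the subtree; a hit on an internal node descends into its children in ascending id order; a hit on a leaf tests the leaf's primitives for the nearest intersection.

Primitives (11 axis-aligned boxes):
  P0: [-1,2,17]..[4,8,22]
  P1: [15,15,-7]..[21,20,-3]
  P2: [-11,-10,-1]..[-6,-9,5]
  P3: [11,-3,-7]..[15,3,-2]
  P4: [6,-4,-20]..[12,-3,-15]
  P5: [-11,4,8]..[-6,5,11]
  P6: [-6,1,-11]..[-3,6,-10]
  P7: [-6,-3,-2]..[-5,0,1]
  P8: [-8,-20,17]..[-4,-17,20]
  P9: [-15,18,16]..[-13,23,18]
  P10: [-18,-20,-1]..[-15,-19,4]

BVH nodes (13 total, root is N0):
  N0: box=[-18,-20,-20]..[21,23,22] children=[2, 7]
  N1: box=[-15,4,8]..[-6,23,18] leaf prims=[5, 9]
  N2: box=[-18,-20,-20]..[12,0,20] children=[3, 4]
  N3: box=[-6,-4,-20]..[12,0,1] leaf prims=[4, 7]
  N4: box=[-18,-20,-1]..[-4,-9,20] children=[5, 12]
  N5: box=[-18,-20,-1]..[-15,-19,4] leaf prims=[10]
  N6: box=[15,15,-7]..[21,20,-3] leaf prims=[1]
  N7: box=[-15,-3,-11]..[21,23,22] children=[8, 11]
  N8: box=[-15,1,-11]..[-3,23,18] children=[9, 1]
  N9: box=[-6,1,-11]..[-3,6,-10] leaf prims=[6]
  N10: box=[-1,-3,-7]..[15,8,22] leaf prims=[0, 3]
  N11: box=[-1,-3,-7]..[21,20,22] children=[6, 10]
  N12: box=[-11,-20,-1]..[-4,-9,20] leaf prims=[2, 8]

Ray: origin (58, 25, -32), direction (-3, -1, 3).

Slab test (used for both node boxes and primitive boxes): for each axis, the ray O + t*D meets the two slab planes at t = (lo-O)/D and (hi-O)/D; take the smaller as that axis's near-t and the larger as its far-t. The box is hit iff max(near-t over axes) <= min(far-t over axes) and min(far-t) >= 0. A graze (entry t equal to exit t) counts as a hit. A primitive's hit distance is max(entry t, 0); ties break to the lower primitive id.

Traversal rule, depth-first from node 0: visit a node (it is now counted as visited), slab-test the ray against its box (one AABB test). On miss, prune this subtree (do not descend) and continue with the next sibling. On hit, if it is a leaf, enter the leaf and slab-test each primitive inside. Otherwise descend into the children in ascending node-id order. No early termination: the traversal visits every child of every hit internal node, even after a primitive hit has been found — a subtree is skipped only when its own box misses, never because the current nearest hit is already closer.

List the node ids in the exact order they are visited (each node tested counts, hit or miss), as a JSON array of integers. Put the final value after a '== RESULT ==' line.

Traverse from the root:
N0 x:[37/3,76/3] y:[2,45] z:[4,18] -> hit [37/3,18], descend [2, 7]
  N2 x:[46/3,76/3] y:[25,45] z:[4,52/3] -> miss, prune
  N7 x:[37/3,73/3] y:[2,28] z:[7,18] -> hit [37/3,18], descend [8, 11]
    N8 x:[61/3,73/3] y:[2,24] z:[7,50/3] -> miss, prune
    N11 x:[37/3,59/3] y:[5,28] z:[25/3,18] -> hit [37/3,18], descend [6, 10]
      N6 x:[37/3,43/3] y:[5,10] z:[25/3,29/3] -> miss, prune
      N10 x:[43/3,59/3] y:[17,28] z:[25/3,18] -> hit [17,18] leaf, test {P0@t=18, P3(miss)}

Summary -> nodes [0, 2, 7, 8, 11, 6, 10]; box-tests=7; leaf-entries=1; first=P0

== RESULT ==
[0, 2, 7, 8, 11, 6, 10]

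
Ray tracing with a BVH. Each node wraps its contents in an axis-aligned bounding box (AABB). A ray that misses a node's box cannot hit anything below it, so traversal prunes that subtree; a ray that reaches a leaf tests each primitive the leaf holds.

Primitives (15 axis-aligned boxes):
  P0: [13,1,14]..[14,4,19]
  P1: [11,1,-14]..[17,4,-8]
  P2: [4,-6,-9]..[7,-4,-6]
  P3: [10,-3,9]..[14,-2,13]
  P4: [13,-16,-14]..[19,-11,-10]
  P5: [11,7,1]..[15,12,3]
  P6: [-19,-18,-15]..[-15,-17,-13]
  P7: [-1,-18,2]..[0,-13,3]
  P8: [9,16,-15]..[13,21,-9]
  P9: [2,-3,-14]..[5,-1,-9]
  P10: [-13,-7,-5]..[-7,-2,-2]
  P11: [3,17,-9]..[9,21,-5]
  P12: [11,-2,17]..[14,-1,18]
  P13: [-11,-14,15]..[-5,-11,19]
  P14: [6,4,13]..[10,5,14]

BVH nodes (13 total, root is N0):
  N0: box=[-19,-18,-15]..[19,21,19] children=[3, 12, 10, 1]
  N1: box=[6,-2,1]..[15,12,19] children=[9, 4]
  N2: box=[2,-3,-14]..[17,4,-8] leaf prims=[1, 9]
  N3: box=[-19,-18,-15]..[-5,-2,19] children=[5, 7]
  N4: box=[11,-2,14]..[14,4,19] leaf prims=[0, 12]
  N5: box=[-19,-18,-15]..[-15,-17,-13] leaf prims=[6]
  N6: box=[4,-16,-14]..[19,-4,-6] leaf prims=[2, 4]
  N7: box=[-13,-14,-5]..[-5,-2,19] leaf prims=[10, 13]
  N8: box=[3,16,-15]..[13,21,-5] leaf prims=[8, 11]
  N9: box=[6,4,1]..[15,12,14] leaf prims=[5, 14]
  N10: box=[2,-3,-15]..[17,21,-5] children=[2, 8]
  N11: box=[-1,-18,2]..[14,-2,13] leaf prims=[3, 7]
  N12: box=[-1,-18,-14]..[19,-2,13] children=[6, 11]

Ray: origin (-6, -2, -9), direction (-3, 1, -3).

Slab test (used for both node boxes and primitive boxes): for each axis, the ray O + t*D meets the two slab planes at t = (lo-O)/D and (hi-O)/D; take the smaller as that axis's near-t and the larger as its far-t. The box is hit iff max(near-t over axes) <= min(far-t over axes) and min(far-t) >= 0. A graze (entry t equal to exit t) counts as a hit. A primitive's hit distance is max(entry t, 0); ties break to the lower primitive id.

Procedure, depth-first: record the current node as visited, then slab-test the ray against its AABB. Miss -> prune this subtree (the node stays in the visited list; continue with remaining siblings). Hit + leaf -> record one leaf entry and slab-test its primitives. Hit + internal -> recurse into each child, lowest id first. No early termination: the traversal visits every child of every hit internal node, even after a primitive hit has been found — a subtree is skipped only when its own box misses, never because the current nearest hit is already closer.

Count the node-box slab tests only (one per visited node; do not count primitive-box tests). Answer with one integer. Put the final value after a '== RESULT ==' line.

Walk:
N0 x:[-25/3,13/3] y:[-16,23] z:[-28/3,2] -> hit [-25/3,2], descend [1, 3, 10, 12]
  N1 x:[-7,-4] y:[0,14] z:[-28/3,-10/3] -> miss, prune
  N3 x:[-1/3,13/3] y:[-16,0] z:[-28/3,2] -> hit [-1/3,0], descend [5, 7]
    N5 x:[3,13/3] y:[-16,-15] z:[4/3,2] -> miss, prune
    N7 x:[-1/3,7/3] y:[-12,0] z:[-28/3,-4/3] -> miss, prune
  N10 x:[-23/3,-8/3] y:[-1,23] z:[-4/3,2] -> miss, prune
  N12 x:[-25/3,-5/3] y:[-16,0] z:[-22/3,5/3] -> miss, prune

order=[0, 1, 3, 5, 7, 10, 12]  |boxes|=7  |leaves|=0  hit=miss

== RESULT ==
7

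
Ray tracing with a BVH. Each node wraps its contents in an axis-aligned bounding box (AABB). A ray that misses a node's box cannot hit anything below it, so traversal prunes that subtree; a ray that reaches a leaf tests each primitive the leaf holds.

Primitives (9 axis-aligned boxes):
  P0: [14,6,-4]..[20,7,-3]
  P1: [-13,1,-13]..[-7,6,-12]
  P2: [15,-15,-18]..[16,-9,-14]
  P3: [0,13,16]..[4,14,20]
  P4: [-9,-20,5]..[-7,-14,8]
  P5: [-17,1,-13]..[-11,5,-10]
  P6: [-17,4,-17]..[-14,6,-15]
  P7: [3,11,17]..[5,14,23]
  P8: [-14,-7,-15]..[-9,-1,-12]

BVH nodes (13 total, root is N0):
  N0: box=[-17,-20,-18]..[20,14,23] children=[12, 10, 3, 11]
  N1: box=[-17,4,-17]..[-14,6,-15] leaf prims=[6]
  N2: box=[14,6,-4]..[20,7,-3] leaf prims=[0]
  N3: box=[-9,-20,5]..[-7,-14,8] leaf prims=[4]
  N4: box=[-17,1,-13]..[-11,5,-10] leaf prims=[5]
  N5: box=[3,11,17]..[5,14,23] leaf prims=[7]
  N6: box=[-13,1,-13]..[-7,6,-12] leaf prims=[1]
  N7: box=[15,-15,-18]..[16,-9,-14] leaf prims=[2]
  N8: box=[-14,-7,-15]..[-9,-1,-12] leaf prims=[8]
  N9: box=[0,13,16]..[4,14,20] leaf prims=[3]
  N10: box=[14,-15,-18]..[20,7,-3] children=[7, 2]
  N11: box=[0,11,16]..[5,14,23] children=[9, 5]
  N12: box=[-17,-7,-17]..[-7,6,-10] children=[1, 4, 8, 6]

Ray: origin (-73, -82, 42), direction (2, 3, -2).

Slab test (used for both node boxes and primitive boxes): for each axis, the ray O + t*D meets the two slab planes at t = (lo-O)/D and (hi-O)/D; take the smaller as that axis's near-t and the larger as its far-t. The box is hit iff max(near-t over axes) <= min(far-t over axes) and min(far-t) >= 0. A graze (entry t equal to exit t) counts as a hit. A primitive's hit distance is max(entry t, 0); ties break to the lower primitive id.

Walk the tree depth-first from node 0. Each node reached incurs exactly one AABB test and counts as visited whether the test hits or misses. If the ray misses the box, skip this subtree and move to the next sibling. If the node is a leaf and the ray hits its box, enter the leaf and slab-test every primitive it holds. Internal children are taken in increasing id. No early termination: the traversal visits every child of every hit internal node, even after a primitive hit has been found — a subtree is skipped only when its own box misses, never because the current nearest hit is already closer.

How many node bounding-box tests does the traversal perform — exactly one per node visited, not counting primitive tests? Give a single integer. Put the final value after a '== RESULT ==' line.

Trace the traversal:
N0 x:[28,93/2] y:[62/3,32] z:[19/2,30] -> hit [28,30], descend [3, 10, 11, 12]
  N3 x:[32,33] y:[62/3,68/3] z:[17,37/2] -> miss, prune
  N10 x:[87/2,93/2] y:[67/3,89/3] z:[45/2,30] -> miss, prune
  N11 x:[73/2,39] y:[31,32] z:[19/2,13] -> miss, prune
  N12 x:[28,33] y:[25,88/3] z:[26,59/2] -> hit [28,88/3], descend [1, 4, 6, 8]
    N1 x:[28,59/2] y:[86/3,88/3] z:[57/2,59/2] -> hit [86/3,88/3] leaf, test {P6@t=86/3}
    N4 x:[28,31] y:[83/3,29] z:[26,55/2] -> miss, prune
    N6 x:[30,33] y:[83/3,88/3] z:[27,55/2] -> miss, prune
    N8 x:[59/2,32] y:[25,27] z:[27,57/2] -> miss, prune

9 AABB tests over nodes [0, 3, 10, 11, 12, 1, 4, 6, 8]; 1 leaf entered; closest P6.

== RESULT ==
9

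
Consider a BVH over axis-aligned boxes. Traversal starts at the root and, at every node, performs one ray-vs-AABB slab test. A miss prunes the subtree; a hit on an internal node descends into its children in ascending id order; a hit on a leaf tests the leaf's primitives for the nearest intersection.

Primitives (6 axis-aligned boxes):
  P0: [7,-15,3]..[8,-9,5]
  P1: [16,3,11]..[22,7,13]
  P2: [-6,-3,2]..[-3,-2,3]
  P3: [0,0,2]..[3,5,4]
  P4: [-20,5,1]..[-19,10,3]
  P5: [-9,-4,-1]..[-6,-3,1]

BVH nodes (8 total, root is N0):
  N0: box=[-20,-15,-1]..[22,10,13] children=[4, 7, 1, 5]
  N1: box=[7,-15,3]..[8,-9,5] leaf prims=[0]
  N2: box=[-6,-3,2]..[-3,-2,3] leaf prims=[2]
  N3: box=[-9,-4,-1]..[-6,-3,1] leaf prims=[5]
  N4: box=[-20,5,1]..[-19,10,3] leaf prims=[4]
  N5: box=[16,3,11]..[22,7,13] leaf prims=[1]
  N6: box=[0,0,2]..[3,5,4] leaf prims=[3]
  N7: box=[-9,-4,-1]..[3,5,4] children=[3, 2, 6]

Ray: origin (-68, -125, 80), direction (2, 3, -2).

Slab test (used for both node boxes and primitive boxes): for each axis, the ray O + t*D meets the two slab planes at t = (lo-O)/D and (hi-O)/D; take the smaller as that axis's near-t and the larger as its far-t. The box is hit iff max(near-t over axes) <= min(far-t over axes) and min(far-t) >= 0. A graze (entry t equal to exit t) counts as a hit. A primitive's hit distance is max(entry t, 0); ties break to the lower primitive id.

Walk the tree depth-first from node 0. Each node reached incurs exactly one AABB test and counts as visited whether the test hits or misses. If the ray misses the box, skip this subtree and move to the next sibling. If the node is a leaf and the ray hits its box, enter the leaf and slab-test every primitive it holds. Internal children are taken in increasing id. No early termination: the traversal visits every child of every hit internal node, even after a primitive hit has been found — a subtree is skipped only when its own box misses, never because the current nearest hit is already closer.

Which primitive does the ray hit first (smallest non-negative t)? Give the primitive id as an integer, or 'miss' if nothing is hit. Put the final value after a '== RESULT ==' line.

Trace the traversal:
N0 x:[24,45] y:[110/3,45] z:[67/2,81/2] -> hit [110/3,81/2], descend [1, 4, 5, 7]
  N1 x:[75/2,38] y:[110/3,116/3] z:[75/2,77/2] -> hit [75/2,38] leaf, test {P0@t=75/2}
  N4 x:[24,49/2] y:[130/3,45] z:[77/2,79/2] -> miss, prune
  N5 x:[42,45] y:[128/3,44] z:[67/2,69/2] -> miss, prune
  N7 x:[59/2,71/2] y:[121/3,130/3] z:[38,81/2] -> miss, prune

Visited [0, 1, 4, 5, 7]. Tests: 5 box, 1 leaf. Nearest: P0.

== RESULT ==
0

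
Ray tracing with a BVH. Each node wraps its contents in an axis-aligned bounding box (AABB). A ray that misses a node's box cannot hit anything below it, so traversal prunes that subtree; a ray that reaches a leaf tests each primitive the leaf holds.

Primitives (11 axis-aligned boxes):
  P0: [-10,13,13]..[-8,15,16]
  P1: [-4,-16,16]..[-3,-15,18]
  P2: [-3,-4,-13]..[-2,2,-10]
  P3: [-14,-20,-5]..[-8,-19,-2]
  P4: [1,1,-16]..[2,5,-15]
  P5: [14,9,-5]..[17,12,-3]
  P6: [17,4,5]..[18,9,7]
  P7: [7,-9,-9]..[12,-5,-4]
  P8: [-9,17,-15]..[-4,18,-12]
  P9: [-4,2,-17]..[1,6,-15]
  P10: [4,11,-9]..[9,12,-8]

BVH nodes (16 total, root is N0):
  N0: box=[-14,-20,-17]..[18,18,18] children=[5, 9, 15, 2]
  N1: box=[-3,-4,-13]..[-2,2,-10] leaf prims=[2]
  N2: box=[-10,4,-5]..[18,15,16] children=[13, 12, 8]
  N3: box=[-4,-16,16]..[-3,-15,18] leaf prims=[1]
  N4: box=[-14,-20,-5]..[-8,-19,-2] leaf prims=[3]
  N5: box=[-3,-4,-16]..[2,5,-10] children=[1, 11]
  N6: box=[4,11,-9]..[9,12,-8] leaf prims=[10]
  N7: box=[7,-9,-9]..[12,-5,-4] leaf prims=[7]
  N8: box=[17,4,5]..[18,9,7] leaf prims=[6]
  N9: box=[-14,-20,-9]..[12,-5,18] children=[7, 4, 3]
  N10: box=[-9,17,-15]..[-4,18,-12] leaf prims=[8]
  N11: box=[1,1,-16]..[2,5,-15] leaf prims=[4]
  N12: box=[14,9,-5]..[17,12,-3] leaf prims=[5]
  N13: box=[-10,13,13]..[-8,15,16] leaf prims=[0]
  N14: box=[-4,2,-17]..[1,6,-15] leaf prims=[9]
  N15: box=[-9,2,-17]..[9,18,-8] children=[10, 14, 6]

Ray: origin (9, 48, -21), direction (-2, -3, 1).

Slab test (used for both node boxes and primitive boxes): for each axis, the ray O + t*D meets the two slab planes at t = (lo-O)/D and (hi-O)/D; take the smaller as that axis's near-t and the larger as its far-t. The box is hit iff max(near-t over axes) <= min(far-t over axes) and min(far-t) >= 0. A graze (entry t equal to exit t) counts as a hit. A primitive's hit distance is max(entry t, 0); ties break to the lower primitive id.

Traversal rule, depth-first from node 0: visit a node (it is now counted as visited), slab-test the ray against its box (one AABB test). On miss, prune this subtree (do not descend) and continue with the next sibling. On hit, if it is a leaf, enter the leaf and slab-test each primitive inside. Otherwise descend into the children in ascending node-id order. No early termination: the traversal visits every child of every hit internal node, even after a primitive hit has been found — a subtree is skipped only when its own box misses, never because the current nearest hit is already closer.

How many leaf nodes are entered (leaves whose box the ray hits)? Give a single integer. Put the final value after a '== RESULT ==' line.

Trace the traversal:
N0 x:[-9/2,23/2] y:[10,68/3] z:[4,39] -> hit [10,23/2], descend [2, 5, 9, 15]
  N2 x:[-9/2,19/2] y:[11,44/3] z:[16,37] -> miss, prune
  N5 x:[7/2,6] y:[43/3,52/3] z:[5,11] -> miss, prune
  N9 x:[-3/2,23/2] y:[53/3,68/3] z:[12,39] -> miss, prune
  N15 x:[0,9] y:[10,46/3] z:[4,13] -> miss, prune

Visited [0, 2, 5, 9, 15]. Tests: 5 box, 0 leaf. Nearest: miss.

== RESULT ==
0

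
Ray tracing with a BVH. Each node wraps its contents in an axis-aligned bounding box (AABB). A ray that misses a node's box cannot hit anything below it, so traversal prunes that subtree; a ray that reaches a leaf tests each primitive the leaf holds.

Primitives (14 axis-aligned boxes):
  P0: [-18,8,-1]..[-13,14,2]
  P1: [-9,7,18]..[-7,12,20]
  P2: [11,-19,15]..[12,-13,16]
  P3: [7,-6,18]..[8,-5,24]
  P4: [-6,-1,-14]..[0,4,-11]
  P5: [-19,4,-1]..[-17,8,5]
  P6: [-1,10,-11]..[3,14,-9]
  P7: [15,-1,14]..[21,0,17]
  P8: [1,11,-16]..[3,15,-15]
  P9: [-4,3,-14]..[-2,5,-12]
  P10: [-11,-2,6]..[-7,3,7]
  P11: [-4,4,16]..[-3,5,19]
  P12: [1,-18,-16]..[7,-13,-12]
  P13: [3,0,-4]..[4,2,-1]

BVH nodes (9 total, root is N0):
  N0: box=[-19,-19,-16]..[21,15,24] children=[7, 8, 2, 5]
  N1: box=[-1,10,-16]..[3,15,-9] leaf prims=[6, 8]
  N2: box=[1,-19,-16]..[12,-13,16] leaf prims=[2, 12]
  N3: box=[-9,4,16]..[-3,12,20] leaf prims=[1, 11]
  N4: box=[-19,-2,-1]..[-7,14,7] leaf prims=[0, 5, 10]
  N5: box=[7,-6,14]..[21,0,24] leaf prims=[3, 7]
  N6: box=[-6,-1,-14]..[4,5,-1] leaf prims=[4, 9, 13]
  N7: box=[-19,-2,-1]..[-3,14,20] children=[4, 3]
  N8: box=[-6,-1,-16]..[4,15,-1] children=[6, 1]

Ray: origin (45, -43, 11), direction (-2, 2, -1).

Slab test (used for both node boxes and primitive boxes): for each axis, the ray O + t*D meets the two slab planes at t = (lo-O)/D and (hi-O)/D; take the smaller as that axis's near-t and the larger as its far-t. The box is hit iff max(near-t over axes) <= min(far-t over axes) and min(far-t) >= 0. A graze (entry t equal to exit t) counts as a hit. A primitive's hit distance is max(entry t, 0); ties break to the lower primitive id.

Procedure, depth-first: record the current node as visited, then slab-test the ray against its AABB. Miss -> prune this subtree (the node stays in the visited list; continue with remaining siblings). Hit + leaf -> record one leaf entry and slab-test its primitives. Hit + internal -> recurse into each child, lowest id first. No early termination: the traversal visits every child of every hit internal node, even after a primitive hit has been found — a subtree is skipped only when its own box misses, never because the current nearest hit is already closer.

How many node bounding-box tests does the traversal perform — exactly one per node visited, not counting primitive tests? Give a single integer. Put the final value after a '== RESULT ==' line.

Walk:
N0 x:[12,32] y:[12,29] z:[-13,27] -> hit [12,27], descend [2, 5, 7, 8]
  N2 x:[33/2,22] y:[12,15] z:[-5,27] -> miss, prune
  N5 x:[12,19] y:[37/2,43/2] z:[-13,-3] -> miss, prune
  N7 x:[24,32] y:[41/2,57/2] z:[-9,12] -> miss, prune
  N8 x:[41/2,51/2] y:[21,29] z:[12,27] -> hit [21,51/2], descend [1, 6]
    N1 x:[21,23] y:[53/2,29] z:[20,27] -> miss, prune
    N6 x:[41/2,51/2] y:[21,24] z:[12,25] -> hit [21,24] leaf, test {P4@t=45/2, P9@t=47/2, P13(miss)}

Summary -> nodes [0, 2, 5, 7, 8, 1, 6]; box-tests=7; leaf-entries=1; first=P4

== RESULT ==
7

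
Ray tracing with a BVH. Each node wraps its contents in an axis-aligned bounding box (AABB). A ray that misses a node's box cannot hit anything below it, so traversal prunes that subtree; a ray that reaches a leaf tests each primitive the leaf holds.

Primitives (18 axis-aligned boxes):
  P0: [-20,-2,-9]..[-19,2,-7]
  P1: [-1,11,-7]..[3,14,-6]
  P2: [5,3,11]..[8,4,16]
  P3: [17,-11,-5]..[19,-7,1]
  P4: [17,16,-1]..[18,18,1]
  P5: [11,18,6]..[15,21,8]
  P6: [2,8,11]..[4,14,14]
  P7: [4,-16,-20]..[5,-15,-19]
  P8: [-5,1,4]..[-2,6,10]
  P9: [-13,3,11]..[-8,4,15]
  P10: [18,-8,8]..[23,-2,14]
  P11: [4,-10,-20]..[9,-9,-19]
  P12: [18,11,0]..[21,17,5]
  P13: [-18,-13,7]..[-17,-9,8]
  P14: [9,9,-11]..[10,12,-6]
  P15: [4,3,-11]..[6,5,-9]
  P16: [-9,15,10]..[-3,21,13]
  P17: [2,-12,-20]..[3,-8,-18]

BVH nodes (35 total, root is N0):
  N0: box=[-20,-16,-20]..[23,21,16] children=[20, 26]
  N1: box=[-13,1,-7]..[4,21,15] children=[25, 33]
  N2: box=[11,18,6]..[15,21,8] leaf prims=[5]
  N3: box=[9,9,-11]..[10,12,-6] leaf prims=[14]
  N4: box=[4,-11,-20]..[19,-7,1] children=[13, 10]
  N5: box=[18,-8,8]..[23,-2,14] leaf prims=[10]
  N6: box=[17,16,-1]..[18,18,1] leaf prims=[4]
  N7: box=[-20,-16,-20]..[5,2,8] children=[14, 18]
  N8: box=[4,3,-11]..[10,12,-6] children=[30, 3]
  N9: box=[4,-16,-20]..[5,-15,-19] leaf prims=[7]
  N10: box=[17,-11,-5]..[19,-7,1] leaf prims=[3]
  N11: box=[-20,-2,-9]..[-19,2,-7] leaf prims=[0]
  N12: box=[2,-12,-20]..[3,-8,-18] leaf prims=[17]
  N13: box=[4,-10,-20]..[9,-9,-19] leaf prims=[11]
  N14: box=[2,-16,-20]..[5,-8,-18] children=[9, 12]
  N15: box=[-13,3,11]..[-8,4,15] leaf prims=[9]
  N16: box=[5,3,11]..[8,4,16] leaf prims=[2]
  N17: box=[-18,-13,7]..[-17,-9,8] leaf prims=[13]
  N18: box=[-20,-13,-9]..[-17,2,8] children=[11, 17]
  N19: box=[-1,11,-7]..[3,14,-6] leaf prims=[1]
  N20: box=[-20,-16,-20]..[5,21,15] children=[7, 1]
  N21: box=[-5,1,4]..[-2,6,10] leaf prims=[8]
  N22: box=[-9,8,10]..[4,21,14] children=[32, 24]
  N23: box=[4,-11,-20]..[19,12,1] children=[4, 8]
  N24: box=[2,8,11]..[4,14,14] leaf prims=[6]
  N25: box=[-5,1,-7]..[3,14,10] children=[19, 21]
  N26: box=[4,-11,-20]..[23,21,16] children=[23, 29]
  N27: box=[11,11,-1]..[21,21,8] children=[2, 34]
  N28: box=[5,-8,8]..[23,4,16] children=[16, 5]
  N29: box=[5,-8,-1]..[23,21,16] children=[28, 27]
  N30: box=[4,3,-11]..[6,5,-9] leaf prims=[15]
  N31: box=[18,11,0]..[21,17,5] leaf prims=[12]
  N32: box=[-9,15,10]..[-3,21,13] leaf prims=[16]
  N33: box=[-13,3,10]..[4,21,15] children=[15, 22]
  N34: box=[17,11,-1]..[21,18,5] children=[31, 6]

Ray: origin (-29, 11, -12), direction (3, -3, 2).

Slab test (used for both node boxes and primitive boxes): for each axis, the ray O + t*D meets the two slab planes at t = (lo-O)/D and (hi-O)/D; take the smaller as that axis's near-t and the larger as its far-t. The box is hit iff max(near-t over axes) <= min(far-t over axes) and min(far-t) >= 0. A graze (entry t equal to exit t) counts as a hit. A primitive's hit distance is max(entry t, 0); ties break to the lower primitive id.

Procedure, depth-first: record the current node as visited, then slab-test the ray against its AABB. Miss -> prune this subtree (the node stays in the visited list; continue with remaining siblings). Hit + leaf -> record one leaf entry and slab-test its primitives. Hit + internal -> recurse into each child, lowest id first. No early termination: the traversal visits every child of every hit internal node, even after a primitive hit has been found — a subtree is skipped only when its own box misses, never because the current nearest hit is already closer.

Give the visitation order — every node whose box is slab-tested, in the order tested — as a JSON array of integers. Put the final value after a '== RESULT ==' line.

Traverse from the root:
N0 x:[3,52/3] y:[-10/3,9] z:[-4,14] -> hit [3,9], descend [20, 26]
  N20 x:[3,34/3] y:[-10/3,9] z:[-4,27/2] -> hit [3,9], descend [1, 7]
    N1 x:[16/3,11] y:[-10/3,10/3] z:[5/2,27/2] -> miss, prune
    N7 x:[3,34/3] y:[3,9] z:[-4,10] -> hit [3,9], descend [14, 18]
      N14 x:[31/3,34/3] y:[19/3,9] z:[-4,-3] -> miss, prune
      N18 x:[3,4] y:[3,8] z:[3/2,10] -> hit [3,4], descend [11, 17]
        N11 x:[3,10/3] y:[3,13/3] z:[3/2,5/2] -> miss, prune
        N17 x:[11/3,4] y:[20/3,8] z:[19/2,10] -> miss, prune
  N26 x:[11,52/3] y:[-10/3,22/3] z:[-4,14] -> miss, prune

Summary -> nodes [0, 20, 1, 7, 14, 18, 11, 17, 26]; box-tests=9; leaf-entries=0; first=miss

== RESULT ==
[0, 20, 1, 7, 14, 18, 11, 17, 26]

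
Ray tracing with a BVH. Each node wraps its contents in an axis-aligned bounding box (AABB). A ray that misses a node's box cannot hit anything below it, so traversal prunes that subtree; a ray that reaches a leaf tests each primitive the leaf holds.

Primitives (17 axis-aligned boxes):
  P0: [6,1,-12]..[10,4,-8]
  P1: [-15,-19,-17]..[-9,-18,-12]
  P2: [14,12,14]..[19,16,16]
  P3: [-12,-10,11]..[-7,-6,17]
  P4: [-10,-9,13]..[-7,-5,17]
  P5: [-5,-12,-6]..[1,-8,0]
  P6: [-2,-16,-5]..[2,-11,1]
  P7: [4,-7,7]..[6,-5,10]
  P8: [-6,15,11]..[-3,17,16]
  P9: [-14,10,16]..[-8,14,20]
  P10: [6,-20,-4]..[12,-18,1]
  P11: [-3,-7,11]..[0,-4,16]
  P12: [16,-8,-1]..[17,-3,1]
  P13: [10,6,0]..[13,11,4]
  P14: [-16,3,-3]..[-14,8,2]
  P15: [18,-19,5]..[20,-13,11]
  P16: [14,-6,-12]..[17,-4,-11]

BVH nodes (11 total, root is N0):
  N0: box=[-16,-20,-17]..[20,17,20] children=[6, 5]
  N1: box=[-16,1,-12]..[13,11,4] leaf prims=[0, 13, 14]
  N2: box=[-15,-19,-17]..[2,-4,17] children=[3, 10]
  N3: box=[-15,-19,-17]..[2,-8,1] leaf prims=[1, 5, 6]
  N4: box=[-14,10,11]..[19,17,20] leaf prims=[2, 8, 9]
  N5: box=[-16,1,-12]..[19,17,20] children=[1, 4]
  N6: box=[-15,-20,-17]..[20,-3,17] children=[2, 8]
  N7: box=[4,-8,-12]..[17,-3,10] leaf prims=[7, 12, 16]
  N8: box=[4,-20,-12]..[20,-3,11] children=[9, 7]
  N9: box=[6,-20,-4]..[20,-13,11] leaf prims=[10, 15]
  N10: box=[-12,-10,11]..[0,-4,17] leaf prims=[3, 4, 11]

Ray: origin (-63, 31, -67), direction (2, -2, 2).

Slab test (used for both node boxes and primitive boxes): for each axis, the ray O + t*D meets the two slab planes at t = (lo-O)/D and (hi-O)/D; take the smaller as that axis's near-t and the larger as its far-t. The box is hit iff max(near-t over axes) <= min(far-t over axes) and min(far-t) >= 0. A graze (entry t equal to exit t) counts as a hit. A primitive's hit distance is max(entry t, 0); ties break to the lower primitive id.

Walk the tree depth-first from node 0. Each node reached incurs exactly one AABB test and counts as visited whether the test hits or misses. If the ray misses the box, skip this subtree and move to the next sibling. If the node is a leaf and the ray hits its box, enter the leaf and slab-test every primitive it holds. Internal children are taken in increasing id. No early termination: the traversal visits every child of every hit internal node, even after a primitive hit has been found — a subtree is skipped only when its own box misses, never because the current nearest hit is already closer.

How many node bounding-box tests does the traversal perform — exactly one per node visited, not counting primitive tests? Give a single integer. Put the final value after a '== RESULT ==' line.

Trace the traversal:
N0 x:[47/2,83/2] y:[7,51/2] z:[25,87/2] -> hit [25,51/2], descend [5, 6]
  N5 x:[47/2,41] y:[7,15] z:[55/2,87/2] -> miss, prune
  N6 x:[24,83/2] y:[17,51/2] z:[25,42] -> hit [25,51/2], descend [2, 8]
    N2 x:[24,65/2] y:[35/2,25] z:[25,42] -> hit [25,25], descend [3, 10]
      N3 x:[24,65/2] y:[39/2,25] z:[25,34] -> hit [25,25] leaf, test {P1@t=25, P5(miss), P6(miss)}
      N10 x:[51/2,63/2] y:[35/2,41/2] z:[39,42] -> miss, prune
    N8 x:[67/2,83/2] y:[17,51/2] z:[55/2,39] -> miss, prune

order=[0, 5, 6, 2, 3, 10, 8]  |boxes|=7  |leaves|=1  hit=P1

== RESULT ==
7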